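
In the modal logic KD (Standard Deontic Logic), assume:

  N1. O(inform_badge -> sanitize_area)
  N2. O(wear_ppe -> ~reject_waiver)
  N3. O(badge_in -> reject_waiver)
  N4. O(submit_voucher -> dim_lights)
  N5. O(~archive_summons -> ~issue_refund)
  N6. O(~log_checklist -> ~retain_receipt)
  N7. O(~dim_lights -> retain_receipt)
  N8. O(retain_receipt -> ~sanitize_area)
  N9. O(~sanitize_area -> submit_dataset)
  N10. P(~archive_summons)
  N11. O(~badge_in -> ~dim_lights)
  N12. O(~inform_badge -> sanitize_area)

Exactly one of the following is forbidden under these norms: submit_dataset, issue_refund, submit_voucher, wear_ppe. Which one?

wear_ppe

Premises 12 and 1 are O(~inform_badge -> sanitize_area) and O(inform_badge -> sanitize_area); every ideal world satisfies ~inform_badge or inform_badge, so in either case sanitize_area holds — hence O(sanitize_area).
Premise 8 is O(retain_receipt -> ~sanitize_area); contrapositively O(sanitize_area -> ~retain_receipt). Since O(sanitize_area) holds, K gives O(~retain_receipt).
The contrapositive of premise 7 (O(~dim_lights -> retain_receipt)) is O(~retain_receipt -> dim_lights), and O(~retain_receipt) is already established, so O(dim_lights).
Premise 11 is O(~badge_in -> ~dim_lights); contrapositively O(dim_lights -> badge_in). Since O(dim_lights) holds, K gives O(badge_in).
With premise 3, O(badge_in -> reject_waiver), the K-axiom yields O(reject_waiver).
Premise 2 is O(wear_ppe -> ~reject_waiver); contrapositively O(reject_waiver -> ~wear_ppe). Since O(reject_waiver) holds, K gives O(~wear_ppe).
So O(~wear_ppe) holds, i.e. wear_ppe is forbidden. None of the other listed options is forbidden under the premises.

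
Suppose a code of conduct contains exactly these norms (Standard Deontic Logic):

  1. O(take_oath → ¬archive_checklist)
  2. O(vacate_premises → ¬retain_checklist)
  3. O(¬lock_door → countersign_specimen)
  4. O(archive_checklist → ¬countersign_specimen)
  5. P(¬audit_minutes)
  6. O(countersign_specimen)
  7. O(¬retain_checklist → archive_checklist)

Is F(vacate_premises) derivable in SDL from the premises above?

From premise 6 we have O(countersign_specimen).
Premise 4, O(archive_checklist → ¬countersign_specimen), contraposes to O(countersign_specimen → ¬archive_checklist); with O(countersign_specimen) we get O(¬archive_checklist).
Premise 7 is O(¬retain_checklist → archive_checklist); contrapositively O(¬archive_checklist → retain_checklist). Since O(¬archive_checklist) holds, K gives O(retain_checklist).
Premise 2 is O(vacate_premises → ¬retain_checklist); contrapositively O(retain_checklist → ¬vacate_premises). Since O(retain_checklist) holds, K gives O(¬vacate_premises).
Premises 1, 3, 5 do not contribute to this derivation.
So O(¬vacate_premises) holds, i.e. F(vacate_premises). The claim follows.

Yes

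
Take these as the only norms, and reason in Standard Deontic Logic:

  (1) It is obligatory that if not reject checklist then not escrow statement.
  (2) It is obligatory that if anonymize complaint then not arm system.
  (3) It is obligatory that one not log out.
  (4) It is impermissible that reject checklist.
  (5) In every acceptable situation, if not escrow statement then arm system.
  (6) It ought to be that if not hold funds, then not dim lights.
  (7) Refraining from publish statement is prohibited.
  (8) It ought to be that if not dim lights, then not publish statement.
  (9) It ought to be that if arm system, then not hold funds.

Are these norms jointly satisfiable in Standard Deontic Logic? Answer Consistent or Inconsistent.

F(¬publish_statement) at premise 7 means O(publish_statement).
Premise 8, O(¬dim_lights → ¬publish_statement), contraposes to O(publish_statement → dim_lights); with O(publish_statement) we get O(dim_lights).
The contrapositive of premise 6 (O(¬hold_funds → ¬dim_lights)) is O(dim_lights → hold_funds), and O(dim_lights) is already established, so O(hold_funds).
Premise 9 is O(arm_system → ¬hold_funds); contrapositively O(hold_funds → ¬arm_system). Since O(hold_funds) holds, K gives O(¬arm_system).
Premise 5 is O(¬escrow_statement → arm_system); contrapositively O(¬arm_system → escrow_statement). Since O(¬arm_system) holds, K gives O(escrow_statement).
Premise 1, O(¬reject_checklist → ¬escrow_statement), contraposes to O(escrow_statement → reject_checklist); with O(escrow_statement) we get O(reject_checklist).
However, F(reject_checklist) at premise 4 amounts to O(¬reject_checklist).
We now have both O(reject_checklist) and O(¬reject_checklist) — reject_checklist is simultaneously obligatory and forbidden, violating the D-axiom.

Inconsistent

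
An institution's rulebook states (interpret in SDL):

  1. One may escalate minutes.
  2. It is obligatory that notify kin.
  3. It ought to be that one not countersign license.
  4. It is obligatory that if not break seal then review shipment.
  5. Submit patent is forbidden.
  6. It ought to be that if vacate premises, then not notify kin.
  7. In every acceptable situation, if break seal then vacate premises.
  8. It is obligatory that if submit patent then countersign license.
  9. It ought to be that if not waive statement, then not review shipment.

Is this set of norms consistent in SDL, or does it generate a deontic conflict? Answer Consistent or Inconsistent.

Premise 8 is O(submit_patent → countersign_license), but O(submit_patent) is not derivable from the premises, so it does not yield O(countersign_license).
So O(countersign_license) is not derivable, and the apparent clash with O(¬countersign_license) does not arise.
A world satisfying every obligation exists (e.g. break_seal=false, countersign_license=false, escalate_minutes=false, notify_kin=true, review_shipment=true, submit_patent=false, vacate_premises=false, waive_statement=true); no atom is both obligatory and forbidden, so the set is consistent.

Consistent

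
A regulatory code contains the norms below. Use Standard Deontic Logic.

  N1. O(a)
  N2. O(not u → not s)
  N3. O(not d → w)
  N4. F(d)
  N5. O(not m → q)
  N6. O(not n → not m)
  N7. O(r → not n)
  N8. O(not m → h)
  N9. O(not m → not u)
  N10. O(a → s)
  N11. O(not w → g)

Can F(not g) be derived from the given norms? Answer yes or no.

No

Premise 11 is O(not w → g), but O(not w) is not derivable from the premises, so it does not yield O(g).
No other premise forces O(g). An ideal world satisfying every premise can still have not g true, so F(not g) is not derivable.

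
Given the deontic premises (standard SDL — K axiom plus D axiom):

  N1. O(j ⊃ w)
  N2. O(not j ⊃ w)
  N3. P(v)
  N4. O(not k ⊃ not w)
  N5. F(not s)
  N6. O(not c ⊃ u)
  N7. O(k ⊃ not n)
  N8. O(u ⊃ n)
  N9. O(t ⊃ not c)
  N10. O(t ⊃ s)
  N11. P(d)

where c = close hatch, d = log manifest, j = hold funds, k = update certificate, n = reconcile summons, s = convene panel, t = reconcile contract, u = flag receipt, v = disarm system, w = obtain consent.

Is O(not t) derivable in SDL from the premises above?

Premises 1 and 2 are O(j ⊃ w) and O(not j ⊃ w); every ideal world satisfies j or not j, so in either case w holds — hence O(w).
The contrapositive of premise 4 (O(not k ⊃ not w)) is O(w ⊃ k), and O(w) is already established, so O(k).
Applying K to premise 7 (O(k ⊃ not n)) and O(k) yields O(not n).
Premise 8, O(u ⊃ n), contraposes to O(not n ⊃ not u); with O(not n) we get O(not u).
The contrapositive of premise 6 (O(not c ⊃ u)) is O(not u ⊃ c), and O(not u) is already established, so O(c).
The contrapositive of premise 9 (O(t ⊃ not c)) is O(c ⊃ not t), and O(c) is already established, so O(not t).
Premises 3, 5, 10, 11 do not contribute to this derivation.
So O(not t) follows.

Yes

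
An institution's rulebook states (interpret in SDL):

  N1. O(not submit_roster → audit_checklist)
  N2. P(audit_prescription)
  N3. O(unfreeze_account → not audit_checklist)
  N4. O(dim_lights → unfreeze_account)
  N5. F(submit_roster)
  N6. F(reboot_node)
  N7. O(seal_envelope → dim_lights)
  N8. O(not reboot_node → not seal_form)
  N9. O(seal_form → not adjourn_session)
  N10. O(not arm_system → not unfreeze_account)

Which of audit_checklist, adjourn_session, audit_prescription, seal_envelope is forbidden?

seal_envelope

Premise 5 is F(submit_roster), i.e. O(not submit_roster).
From O(not submit_roster) and premise 1, O(not submit_roster → audit_checklist), we obtain O(audit_checklist).
The contrapositive of premise 3 (O(unfreeze_account → not audit_checklist)) is O(audit_checklist → not unfreeze_account), and O(audit_checklist) is already established, so O(not unfreeze_account).
Premise 4, O(dim_lights → unfreeze_account), contraposes to O(not unfreeze_account → not dim_lights); with O(not unfreeze_account) we get O(not dim_lights).
Premise 7 is O(seal_envelope → dim_lights); contrapositively O(not dim_lights → not seal_envelope). Since O(not dim_lights) holds, K gives O(not seal_envelope).
So O(not seal_envelope) holds, i.e. seal_envelope is forbidden. None of the other listed options is forbidden under the premises.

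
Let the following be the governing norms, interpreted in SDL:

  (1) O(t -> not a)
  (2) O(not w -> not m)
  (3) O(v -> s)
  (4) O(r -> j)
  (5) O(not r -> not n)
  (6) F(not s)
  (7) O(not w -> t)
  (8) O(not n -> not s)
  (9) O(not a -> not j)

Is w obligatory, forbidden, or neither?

Premise 6, F(not s), is equivalent to O(s).
Premise 8, O(not n -> not s), contraposes to O(s -> n); with O(s) we get O(n).
The contrapositive of premise 5 (O(not r -> not n)) is O(n -> r), and O(n) is already established, so O(r).
From O(r) and premise 4, O(r -> j), we obtain O(j).
Premise 9, O(not a -> not j), contraposes to O(j -> a); with O(j) we get O(a).
The contrapositive of premise 1 (O(t -> not a)) is O(a -> not t), and O(a) is already established, so O(not t).
Premise 7, O(not w -> t), contraposes to O(not t -> w); with O(not t) we get O(w).
Premises 2, 3 do not contribute to this derivation.
Hence w is obligatory.

Obligatory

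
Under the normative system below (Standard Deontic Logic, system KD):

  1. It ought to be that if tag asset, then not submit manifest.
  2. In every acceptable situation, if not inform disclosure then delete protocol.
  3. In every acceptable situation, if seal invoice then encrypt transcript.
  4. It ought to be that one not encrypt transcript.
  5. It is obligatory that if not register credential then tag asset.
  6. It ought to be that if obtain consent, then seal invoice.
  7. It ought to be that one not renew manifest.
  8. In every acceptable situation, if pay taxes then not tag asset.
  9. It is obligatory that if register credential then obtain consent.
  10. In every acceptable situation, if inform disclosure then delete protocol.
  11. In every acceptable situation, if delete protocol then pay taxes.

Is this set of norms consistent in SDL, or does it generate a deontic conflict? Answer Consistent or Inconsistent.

Inconsistent

By case analysis on inform_disclosure: premise 10 gives O(inform_disclosure → delete_protocol) and premise 2 gives O(¬inform_disclosure → delete_protocol), so O(delete_protocol) either way.
From O(delete_protocol) and premise 11, O(delete_protocol → pay_taxes), we obtain O(pay_taxes).
Applying K to premise 8 (O(pay_taxes → ¬tag_asset)) and O(pay_taxes) yields O(¬tag_asset).
Premise 5 is O(¬register_credential → tag_asset); contrapositively O(¬tag_asset → register_credential). Since O(¬tag_asset) holds, K gives O(register_credential).
Applying K to premise 9 (O(register_credential → obtain_consent)) and O(register_credential) yields O(obtain_consent).
Applying K to premise 6 (O(obtain_consent → seal_invoice)) and O(obtain_consent) yields O(seal_invoice).
From O(seal_invoice) and premise 3, O(seal_invoice → encrypt_transcript), we obtain O(encrypt_transcript).
Yet premise 4 states O(¬encrypt_transcript).
We now have both O(encrypt_transcript) and O(¬encrypt_transcript) — encrypt_transcript is simultaneously obligatory and forbidden, violating the D-axiom.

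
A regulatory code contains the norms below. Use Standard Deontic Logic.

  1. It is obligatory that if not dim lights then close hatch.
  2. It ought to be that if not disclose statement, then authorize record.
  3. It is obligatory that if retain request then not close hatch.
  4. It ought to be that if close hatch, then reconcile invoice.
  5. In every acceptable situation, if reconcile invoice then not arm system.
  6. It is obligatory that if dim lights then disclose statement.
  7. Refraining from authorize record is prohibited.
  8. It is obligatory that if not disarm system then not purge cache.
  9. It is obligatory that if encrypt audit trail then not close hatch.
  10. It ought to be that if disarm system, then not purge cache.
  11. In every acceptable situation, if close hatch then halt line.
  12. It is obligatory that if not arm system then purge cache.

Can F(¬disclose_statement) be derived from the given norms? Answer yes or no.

By case analysis on ¬disarm_system: premise 8 gives O(¬disarm_system → ¬purge_cache) and premise 10 gives O(disarm_system → ¬purge_cache), so O(¬purge_cache) either way.
Premise 12 is O(¬arm_system → purge_cache); contrapositively O(¬purge_cache → arm_system). Since O(¬purge_cache) holds, K gives O(arm_system).
Premise 5 is O(reconcile_invoice → ¬arm_system); contrapositively O(arm_system → ¬reconcile_invoice). Since O(arm_system) holds, K gives O(¬reconcile_invoice).
The contrapositive of premise 4 (O(close_hatch → reconcile_invoice)) is O(¬reconcile_invoice → ¬close_hatch), and O(¬reconcile_invoice) is already established, so O(¬close_hatch).
Premise 1 is O(¬dim_lights → close_hatch); contrapositively O(¬close_hatch → dim_lights). Since O(¬close_hatch) holds, K gives O(dim_lights).
Applying K to premise 6 (O(dim_lights → disclose_statement)) and O(dim_lights) yields O(disclose_statement).
Premises 2, 3, 7, 9, 11 do not contribute to this derivation.
So O(disclose_statement) holds, i.e. F(¬disclose_statement). The claim follows.

Yes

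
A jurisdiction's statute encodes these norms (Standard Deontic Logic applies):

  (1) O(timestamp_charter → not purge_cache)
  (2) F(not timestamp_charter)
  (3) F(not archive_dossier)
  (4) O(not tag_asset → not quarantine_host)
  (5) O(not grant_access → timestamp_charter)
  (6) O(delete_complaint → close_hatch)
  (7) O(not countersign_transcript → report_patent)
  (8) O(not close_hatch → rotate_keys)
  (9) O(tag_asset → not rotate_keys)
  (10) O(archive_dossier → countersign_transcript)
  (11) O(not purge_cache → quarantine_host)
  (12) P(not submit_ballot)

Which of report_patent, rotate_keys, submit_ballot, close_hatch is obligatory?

close_hatch

Premise 2 is F(not timestamp_charter), i.e. O(timestamp_charter).
Premise 1 is O(timestamp_charter → not purge_cache); since O(timestamp_charter), deontic closure gives O(not purge_cache).
Applying K to premise 11 (O(not purge_cache → quarantine_host)) and O(not purge_cache) yields O(quarantine_host).
The contrapositive of premise 4 (O(not tag_asset → not quarantine_host)) is O(quarantine_host → tag_asset), and O(quarantine_host) is already established, so O(tag_asset).
From O(tag_asset) and premise 9, O(tag_asset → not rotate_keys), we obtain O(not rotate_keys).
The contrapositive of premise 8 (O(not close_hatch → rotate_keys)) is O(not rotate_keys → close_hatch), and O(not rotate_keys) is already established, so O(close_hatch).
So O(close_hatch) holds — close_hatch is obligatory. None of the other listed options is made obligatory by any chain of premises.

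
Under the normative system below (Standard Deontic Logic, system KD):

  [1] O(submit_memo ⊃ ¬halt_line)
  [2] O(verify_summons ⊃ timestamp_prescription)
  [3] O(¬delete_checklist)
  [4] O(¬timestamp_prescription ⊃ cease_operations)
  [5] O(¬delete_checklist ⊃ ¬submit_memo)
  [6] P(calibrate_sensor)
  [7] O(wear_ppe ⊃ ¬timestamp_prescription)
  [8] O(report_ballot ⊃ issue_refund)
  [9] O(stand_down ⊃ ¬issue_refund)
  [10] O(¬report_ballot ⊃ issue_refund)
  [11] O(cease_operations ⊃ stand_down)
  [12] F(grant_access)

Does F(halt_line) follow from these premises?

Premise 1 is O(submit_memo ⊃ ¬halt_line), but O(submit_memo) is not derivable from the premises, so it does not yield O(¬halt_line).
No other premise forces O(¬halt_line). An ideal world satisfying every premise can still have halt_line true, so F(halt_line) is not derivable.

No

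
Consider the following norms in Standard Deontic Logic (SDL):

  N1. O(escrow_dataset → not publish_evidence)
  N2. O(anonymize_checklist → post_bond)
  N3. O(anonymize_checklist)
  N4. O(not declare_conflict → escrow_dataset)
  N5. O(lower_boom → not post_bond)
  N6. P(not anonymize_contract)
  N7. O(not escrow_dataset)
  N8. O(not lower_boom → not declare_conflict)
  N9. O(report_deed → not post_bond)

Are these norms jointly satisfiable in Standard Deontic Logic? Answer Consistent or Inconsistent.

Inconsistent

Premise 7 states O(not escrow_dataset) outright.
The contrapositive of premise 4 (O(not declare_conflict → escrow_dataset)) is O(not escrow_dataset → declare_conflict), and O(not escrow_dataset) is already established, so O(declare_conflict).
Premise 8 is O(not lower_boom → not declare_conflict); contrapositively O(declare_conflict → lower_boom). Since O(declare_conflict) holds, K gives O(lower_boom).
With premise 5, O(lower_boom → not post_bond), the K-axiom yields O(not post_bond).
Premise 2, O(anonymize_checklist → post_bond), contraposes to O(not post_bond → not anonymize_checklist); with O(not post_bond) we get O(not anonymize_checklist).
But premise 3 directly asserts O(anonymize_checklist).
We now have both O(not anonymize_checklist) and O(anonymize_checklist) — anonymize_checklist is simultaneously obligatory and forbidden, violating the D-axiom.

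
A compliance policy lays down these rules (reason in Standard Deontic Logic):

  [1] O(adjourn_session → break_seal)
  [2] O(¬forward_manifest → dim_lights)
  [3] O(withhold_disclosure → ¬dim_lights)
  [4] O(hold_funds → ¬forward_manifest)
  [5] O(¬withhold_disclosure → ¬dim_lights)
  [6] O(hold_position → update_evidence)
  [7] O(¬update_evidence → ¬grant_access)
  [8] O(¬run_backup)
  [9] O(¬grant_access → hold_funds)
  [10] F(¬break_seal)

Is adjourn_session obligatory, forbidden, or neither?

Premise 1 is O(adjourn_session → break_seal); even if O(break_seal) held, inferring O(adjourn_session) would be affirming the consequent — invalid.
No premise or chain of K-axiom applications forces O(adjourn_session), and none forces O(¬adjourn_session). So adjourn_session is neither obligatory nor forbidden under these norms.

Neither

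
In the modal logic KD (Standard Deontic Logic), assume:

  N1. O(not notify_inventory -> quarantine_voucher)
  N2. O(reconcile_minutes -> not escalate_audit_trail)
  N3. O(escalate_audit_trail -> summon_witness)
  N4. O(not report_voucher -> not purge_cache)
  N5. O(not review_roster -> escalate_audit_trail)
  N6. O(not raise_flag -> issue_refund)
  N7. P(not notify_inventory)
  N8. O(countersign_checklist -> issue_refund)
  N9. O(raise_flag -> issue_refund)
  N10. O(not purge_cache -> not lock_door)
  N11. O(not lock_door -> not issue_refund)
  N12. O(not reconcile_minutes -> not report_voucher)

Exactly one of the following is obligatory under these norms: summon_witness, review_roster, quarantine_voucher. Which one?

review_roster

Premises 9 and 6 cover both cases: O(raise_flag -> issue_refund) and O(not raise_flag -> issue_refund). Since raise_flag ∨ not raise_flag is a tautology, O(issue_refund) follows.
Premise 11, O(not lock_door -> not issue_refund), contraposes to O(issue_refund -> lock_door); with O(issue_refund) we get O(lock_door).
Premise 10, O(not purge_cache -> not lock_door), contraposes to O(lock_door -> purge_cache); with O(lock_door) we get O(purge_cache).
Premise 4 is O(not report_voucher -> not purge_cache); contrapositively O(purge_cache -> report_voucher). Since O(purge_cache) holds, K gives O(report_voucher).
The contrapositive of premise 12 (O(not reconcile_minutes -> not report_voucher)) is O(report_voucher -> reconcile_minutes), and O(report_voucher) is already established, so O(reconcile_minutes).
Premise 2 is O(reconcile_minutes -> not escalate_audit_trail); since O(reconcile_minutes), deontic closure gives O(not escalate_audit_trail).
Premise 5, O(not review_roster -> escalate_audit_trail), contraposes to O(not escalate_audit_trail -> review_roster); with O(not escalate_audit_trail) we get O(review_roster).
So O(review_roster) holds — review_roster is obligatory. None of the other listed options is made obligatory by any chain of premises.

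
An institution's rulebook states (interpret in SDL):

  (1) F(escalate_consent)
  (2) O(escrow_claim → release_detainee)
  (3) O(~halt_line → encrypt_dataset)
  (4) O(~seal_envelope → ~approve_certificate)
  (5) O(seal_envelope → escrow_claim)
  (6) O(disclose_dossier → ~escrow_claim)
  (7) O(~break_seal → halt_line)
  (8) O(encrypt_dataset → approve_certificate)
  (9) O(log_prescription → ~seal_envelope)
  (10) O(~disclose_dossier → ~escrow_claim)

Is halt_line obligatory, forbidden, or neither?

By case analysis on disclose_dossier: premise 6 gives O(disclose_dossier → ~escrow_claim) and premise 10 gives O(~disclose_dossier → ~escrow_claim), so O(~escrow_claim) either way.
Premise 5 is O(seal_envelope → escrow_claim); contrapositively O(~escrow_claim → ~seal_envelope). Since O(~escrow_claim) holds, K gives O(~seal_envelope).
From O(~seal_envelope) and premise 4, O(~seal_envelope → ~approve_certificate), we obtain O(~approve_certificate).
Premise 8 is O(encrypt_dataset → approve_certificate); contrapositively O(~approve_certificate → ~encrypt_dataset). Since O(~approve_certificate) holds, K gives O(~encrypt_dataset).
Premise 3, O(~halt_line → encrypt_dataset), contraposes to O(~encrypt_dataset → halt_line); with O(~encrypt_dataset) we get O(halt_line).
Premises 1, 2, 7, 9 do not contribute to this derivation.
Hence halt_line is obligatory.

Obligatory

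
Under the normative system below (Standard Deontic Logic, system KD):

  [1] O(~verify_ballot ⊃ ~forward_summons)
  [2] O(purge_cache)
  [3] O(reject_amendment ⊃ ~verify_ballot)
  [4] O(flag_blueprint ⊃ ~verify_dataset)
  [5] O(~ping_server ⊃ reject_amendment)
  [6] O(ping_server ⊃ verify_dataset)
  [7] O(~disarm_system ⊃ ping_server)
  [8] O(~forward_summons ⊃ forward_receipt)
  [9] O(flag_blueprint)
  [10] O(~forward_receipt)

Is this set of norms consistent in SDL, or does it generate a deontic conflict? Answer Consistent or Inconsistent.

Inconsistent

From premise 10 we have O(~forward_receipt).
The contrapositive of premise 8 (O(~forward_summons ⊃ forward_receipt)) is O(~forward_receipt ⊃ forward_summons), and O(~forward_receipt) is already established, so O(forward_summons).
The contrapositive of premise 1 (O(~verify_ballot ⊃ ~forward_summons)) is O(forward_summons ⊃ verify_ballot), and O(forward_summons) is already established, so O(verify_ballot).
Premise 3, O(reject_amendment ⊃ ~verify_ballot), contraposes to O(verify_ballot ⊃ ~reject_amendment); with O(verify_ballot) we get O(~reject_amendment).
The contrapositive of premise 5 (O(~ping_server ⊃ reject_amendment)) is O(~reject_amendment ⊃ ping_server), and O(~reject_amendment) is already established, so O(ping_server).
Premise 6 is O(ping_server ⊃ verify_dataset); since O(ping_server), deontic closure gives O(verify_dataset).
Premise 4, O(flag_blueprint ⊃ ~verify_dataset), contraposes to O(verify_dataset ⊃ ~flag_blueprint); with O(verify_dataset) we get O(~flag_blueprint).
However, premise 9 gives O(flag_blueprint).
We now have both O(~flag_blueprint) and O(flag_blueprint) — flag_blueprint is simultaneously obligatory and forbidden, violating the D-axiom.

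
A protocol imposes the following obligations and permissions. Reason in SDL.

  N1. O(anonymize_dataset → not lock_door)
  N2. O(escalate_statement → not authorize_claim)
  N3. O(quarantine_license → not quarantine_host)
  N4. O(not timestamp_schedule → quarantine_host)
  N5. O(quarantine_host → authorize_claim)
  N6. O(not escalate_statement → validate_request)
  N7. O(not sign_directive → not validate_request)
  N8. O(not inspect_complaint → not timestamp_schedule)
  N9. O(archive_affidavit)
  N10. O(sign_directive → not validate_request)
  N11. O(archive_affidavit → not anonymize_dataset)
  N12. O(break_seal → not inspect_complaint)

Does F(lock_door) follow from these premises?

No

Premise 1 is O(anonymize_dataset → not lock_door), but O(anonymize_dataset) is not derivable from the premises, so it does not yield O(not lock_door).
No other premise forces O(not lock_door). An ideal world satisfying every premise can still have lock_door true, so F(lock_door) is not derivable.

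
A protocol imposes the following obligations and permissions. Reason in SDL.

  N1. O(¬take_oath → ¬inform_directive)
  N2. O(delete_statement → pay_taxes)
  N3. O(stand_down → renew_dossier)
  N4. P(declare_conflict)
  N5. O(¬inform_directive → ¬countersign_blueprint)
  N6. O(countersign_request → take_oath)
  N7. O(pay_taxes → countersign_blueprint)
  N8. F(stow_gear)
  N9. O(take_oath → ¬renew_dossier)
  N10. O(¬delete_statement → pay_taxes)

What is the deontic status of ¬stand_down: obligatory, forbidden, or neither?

Obligatory

Premises 10 and 2 are O(¬delete_statement → pay_taxes) and O(delete_statement → pay_taxes); every ideal world satisfies ¬delete_statement or delete_statement, so in either case pay_taxes holds — hence O(pay_taxes).
From O(pay_taxes) and premise 7, O(pay_taxes → countersign_blueprint), we obtain O(countersign_blueprint).
Premise 5, O(¬inform_directive → ¬countersign_blueprint), contraposes to O(countersign_blueprint → inform_directive); with O(countersign_blueprint) we get O(inform_directive).
Premise 1, O(¬take_oath → ¬inform_directive), contraposes to O(inform_directive → take_oath); with O(inform_directive) we get O(take_oath).
With premise 9, O(take_oath → ¬renew_dossier), the K-axiom yields O(¬renew_dossier).
Premise 3, O(stand_down → renew_dossier), contraposes to O(¬renew_dossier → ¬stand_down); with O(¬renew_dossier) we get O(¬stand_down).
Premises 4, 6, 8 do not contribute to this derivation.
Hence ¬stand_down is obligatory.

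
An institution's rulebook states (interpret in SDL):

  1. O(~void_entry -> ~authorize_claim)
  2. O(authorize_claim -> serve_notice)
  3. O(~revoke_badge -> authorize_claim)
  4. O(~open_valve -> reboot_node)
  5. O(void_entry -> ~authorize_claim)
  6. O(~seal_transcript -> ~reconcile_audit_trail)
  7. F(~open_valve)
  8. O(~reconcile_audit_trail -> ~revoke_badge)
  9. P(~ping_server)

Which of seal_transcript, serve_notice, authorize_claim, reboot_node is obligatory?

By case analysis on void_entry: premise 5 gives O(void_entry -> ~authorize_claim) and premise 1 gives O(~void_entry -> ~authorize_claim), so O(~authorize_claim) either way.
Premise 3 is O(~revoke_badge -> authorize_claim); contrapositively O(~authorize_claim -> revoke_badge). Since O(~authorize_claim) holds, K gives O(revoke_badge).
Premise 8, O(~reconcile_audit_trail -> ~revoke_badge), contraposes to O(revoke_badge -> reconcile_audit_trail); with O(revoke_badge) we get O(reconcile_audit_trail).
Premise 6, O(~seal_transcript -> ~reconcile_audit_trail), contraposes to O(reconcile_audit_trail -> seal_transcript); with O(reconcile_audit_trail) we get O(seal_transcript).
So O(seal_transcript) holds — seal_transcript is obligatory. None of the other listed options is made obligatory by any chain of premises.

seal_transcript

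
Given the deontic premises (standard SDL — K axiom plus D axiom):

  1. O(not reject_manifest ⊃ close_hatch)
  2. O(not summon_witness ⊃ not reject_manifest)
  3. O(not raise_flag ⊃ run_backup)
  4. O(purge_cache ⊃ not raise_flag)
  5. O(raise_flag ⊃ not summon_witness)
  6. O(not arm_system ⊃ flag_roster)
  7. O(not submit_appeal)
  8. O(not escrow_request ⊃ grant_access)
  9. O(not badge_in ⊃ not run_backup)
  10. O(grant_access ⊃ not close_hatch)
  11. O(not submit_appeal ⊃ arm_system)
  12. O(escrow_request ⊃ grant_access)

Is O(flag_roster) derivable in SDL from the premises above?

Premise 6 is O(not arm_system ⊃ flag_roster), but O(not arm_system) is not derivable from the premises, so it does not yield O(flag_roster).
No other premise forces O(flag_roster). An ideal world satisfying every premise can still have flag_roster false, so O(flag_roster) is not derivable.

No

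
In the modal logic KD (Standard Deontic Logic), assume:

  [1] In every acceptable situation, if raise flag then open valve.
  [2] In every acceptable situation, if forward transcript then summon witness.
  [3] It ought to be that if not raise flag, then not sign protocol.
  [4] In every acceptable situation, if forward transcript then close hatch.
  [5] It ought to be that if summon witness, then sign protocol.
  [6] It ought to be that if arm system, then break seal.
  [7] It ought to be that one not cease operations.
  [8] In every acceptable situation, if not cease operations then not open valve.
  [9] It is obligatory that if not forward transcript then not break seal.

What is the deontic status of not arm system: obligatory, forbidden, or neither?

Obligatory

From premise 7 we have O(¬cease_operations).
Applying K to premise 8 (O(¬cease_operations → ¬open_valve)) and O(¬cease_operations) yields O(¬open_valve).
Premise 1 is O(raise_flag → open_valve); contrapositively O(¬open_valve → ¬raise_flag). Since O(¬open_valve) holds, K gives O(¬raise_flag).
With premise 3, O(¬raise_flag → ¬sign_protocol), the K-axiom yields O(¬sign_protocol).
Premise 5, O(summon_witness → sign_protocol), contraposes to O(¬sign_protocol → ¬summon_witness); with O(¬sign_protocol) we get O(¬summon_witness).
Premise 2 is O(forward_transcript → summon_witness); contrapositively O(¬summon_witness → ¬forward_transcript). Since O(¬summon_witness) holds, K gives O(¬forward_transcript).
From O(¬forward_transcript) and premise 9, O(¬forward_transcript → ¬break_seal), we obtain O(¬break_seal).
Premise 6 is O(arm_system → break_seal); contrapositively O(¬break_seal → ¬arm_system). Since O(¬break_seal) holds, K gives O(¬arm_system).
Premise 4 does not contribute to this derivation.
Hence ¬arm_system is obligatory.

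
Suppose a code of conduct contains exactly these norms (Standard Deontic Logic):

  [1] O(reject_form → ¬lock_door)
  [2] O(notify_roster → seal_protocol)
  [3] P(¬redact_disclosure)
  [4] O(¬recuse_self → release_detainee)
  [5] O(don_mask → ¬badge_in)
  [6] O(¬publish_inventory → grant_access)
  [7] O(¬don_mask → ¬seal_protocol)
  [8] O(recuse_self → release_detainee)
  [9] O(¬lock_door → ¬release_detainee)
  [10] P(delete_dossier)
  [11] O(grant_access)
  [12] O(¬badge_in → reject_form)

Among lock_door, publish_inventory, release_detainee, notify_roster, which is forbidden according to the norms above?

notify_roster

Premises 4 and 8 cover both cases: O(¬recuse_self → release_detainee) and O(recuse_self → release_detainee). Since ¬recuse_self ∨ recuse_self is a tautology, O(release_detainee) follows.
Premise 9 is O(¬lock_door → ¬release_detainee); contrapositively O(release_detainee → lock_door). Since O(release_detainee) holds, K gives O(lock_door).
Premise 1 is O(reject_form → ¬lock_door); contrapositively O(lock_door → ¬reject_form). Since O(lock_door) holds, K gives O(¬reject_form).
Premise 12, O(¬badge_in → reject_form), contraposes to O(¬reject_form → badge_in); with O(¬reject_form) we get O(badge_in).
Premise 5 is O(don_mask → ¬badge_in); contrapositively O(badge_in → ¬don_mask). Since O(badge_in) holds, K gives O(¬don_mask).
With premise 7, O(¬don_mask → ¬seal_protocol), the K-axiom yields O(¬seal_protocol).
The contrapositive of premise 2 (O(notify_roster → seal_protocol)) is O(¬seal_protocol → ¬notify_roster), and O(¬seal_protocol) is already established, so O(¬notify_roster).
So O(¬notify_roster) holds, i.e. notify_roster is forbidden. None of the other listed options is forbidden under the premises.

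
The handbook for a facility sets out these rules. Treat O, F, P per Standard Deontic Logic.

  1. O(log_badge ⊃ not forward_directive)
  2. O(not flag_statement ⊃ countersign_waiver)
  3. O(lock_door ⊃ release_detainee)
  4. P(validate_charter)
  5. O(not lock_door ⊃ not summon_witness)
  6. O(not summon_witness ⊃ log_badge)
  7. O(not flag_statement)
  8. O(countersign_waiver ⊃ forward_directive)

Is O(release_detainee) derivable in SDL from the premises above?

Yes

From premise 7 we have O(not flag_statement).
From O(not flag_statement) and premise 2, O(not flag_statement ⊃ countersign_waiver), we obtain O(countersign_waiver).
From O(countersign_waiver) and premise 8, O(countersign_waiver ⊃ forward_directive), we obtain O(forward_directive).
Premise 1 is O(log_badge ⊃ not forward_directive); contrapositively O(forward_directive ⊃ not log_badge). Since O(forward_directive) holds, K gives O(not log_badge).
Premise 6, O(not summon_witness ⊃ log_badge), contraposes to O(not log_badge ⊃ summon_witness); with O(not log_badge) we get O(summon_witness).
Premise 5, O(not lock_door ⊃ not summon_witness), contraposes to O(summon_witness ⊃ lock_door); with O(summon_witness) we get O(lock_door).
Premise 3 is O(lock_door ⊃ release_detainee); since O(lock_door), deontic closure gives O(release_detainee).
Premise 4 does not contribute to this derivation.
So O(release_detainee) follows.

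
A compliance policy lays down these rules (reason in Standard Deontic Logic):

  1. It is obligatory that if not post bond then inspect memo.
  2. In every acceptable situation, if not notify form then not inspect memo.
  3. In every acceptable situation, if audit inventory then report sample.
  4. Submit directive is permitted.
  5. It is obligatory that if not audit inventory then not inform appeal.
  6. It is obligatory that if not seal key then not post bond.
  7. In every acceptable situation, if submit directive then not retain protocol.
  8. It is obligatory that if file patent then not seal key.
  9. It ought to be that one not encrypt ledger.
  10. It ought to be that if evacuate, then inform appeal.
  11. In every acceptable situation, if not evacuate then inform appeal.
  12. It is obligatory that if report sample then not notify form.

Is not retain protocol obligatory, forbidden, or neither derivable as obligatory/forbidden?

Neither

Premise 7 is O(submit_directive → ¬retain_protocol), but O(submit_directive) is not derivable from the premises (the permission P(submit_directive) asserts only ¬O(¬submit_directive), not O(submit_directive)), so it does not yield O(¬retain_protocol).
No premise or chain of K-axiom applications forces O(¬retain_protocol), and none forces O(retain_protocol). So ¬retain_protocol is neither obligatory nor forbidden under these norms.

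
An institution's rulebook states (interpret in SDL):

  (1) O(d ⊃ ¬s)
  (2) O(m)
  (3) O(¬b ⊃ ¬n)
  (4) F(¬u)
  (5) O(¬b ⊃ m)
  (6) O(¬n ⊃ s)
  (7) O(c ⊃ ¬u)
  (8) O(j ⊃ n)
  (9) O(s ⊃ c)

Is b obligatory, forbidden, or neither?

Obligatory

F(¬u) at premise 4 means O(u).
Premise 7 is O(c ⊃ ¬u); contrapositively O(u ⊃ ¬c). Since O(u) holds, K gives O(¬c).
Premise 9 is O(s ⊃ c); contrapositively O(¬c ⊃ ¬s). Since O(¬c) holds, K gives O(¬s).
Premise 6, O(¬n ⊃ s), contraposes to O(¬s ⊃ n); with O(¬s) we get O(n).
Premise 3, O(¬b ⊃ ¬n), contraposes to O(n ⊃ b); with O(n) we get O(b).
Premises 1, 2, 5, 8 do not contribute to this derivation.
Hence b is obligatory.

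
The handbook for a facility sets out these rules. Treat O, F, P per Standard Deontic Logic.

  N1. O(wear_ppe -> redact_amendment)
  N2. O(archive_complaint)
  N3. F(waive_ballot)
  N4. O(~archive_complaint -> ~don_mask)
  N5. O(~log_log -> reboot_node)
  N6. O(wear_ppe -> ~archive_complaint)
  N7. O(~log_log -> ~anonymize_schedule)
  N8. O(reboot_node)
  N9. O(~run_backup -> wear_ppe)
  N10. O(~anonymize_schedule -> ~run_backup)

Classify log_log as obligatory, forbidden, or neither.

Premise 2 states O(archive_complaint) outright.
Premise 6, O(wear_ppe -> ~archive_complaint), contraposes to O(archive_complaint -> ~wear_ppe); with O(archive_complaint) we get O(~wear_ppe).
Premise 9, O(~run_backup -> wear_ppe), contraposes to O(~wear_ppe -> run_backup); with O(~wear_ppe) we get O(run_backup).
Premise 10 is O(~anonymize_schedule -> ~run_backup); contrapositively O(run_backup -> anonymize_schedule). Since O(run_backup) holds, K gives O(anonymize_schedule).
Premise 7 is O(~log_log -> ~anonymize_schedule); contrapositively O(anonymize_schedule -> log_log). Since O(anonymize_schedule) holds, K gives O(log_log).
Premises 1, 3, 4, 5, 8 do not contribute to this derivation.
Hence log_log is obligatory.

Obligatory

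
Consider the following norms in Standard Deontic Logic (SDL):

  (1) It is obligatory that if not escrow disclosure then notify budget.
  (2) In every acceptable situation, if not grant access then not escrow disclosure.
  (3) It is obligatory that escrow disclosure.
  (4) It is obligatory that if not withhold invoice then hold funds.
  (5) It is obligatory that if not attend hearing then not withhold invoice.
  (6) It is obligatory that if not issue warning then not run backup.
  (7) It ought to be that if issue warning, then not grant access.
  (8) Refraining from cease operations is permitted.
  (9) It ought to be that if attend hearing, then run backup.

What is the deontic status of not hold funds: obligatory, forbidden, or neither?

Premise 3 states O(escrow_disclosure) outright.
The contrapositive of premise 2 (O(¬grant_access → ¬escrow_disclosure)) is O(escrow_disclosure → grant_access), and O(escrow_disclosure) is already established, so O(grant_access).
Premise 7 is O(issue_warning → ¬grant_access); contrapositively O(grant_access → ¬issue_warning). Since O(grant_access) holds, K gives O(¬issue_warning).
Applying K to premise 6 (O(¬issue_warning → ¬run_backup)) and O(¬issue_warning) yields O(¬run_backup).
The contrapositive of premise 9 (O(attend_hearing → run_backup)) is O(¬run_backup → ¬attend_hearing), and O(¬run_backup) is already established, so O(¬attend_hearing).
With premise 5, O(¬attend_hearing → ¬withhold_invoice), the K-axiom yields O(¬withhold_invoice).
Premise 4 is O(¬withhold_invoice → hold_funds); since O(¬withhold_invoice), deontic closure gives O(hold_funds).
Premises 1, 8 do not contribute to this derivation.
Thus O(hold_funds), which is F(¬hold_funds): ¬hold_funds is forbidden.

Forbidden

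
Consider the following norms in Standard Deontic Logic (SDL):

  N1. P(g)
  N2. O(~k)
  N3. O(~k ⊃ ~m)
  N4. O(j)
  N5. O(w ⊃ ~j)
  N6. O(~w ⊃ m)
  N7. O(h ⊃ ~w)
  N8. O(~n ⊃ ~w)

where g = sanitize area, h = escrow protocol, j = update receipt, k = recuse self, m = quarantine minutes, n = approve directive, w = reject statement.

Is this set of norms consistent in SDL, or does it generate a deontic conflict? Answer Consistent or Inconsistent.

Inconsistent

From premise 4 we have O(j).
Premise 5 is O(w ⊃ ~j); contrapositively O(j ⊃ ~w). Since O(j) holds, K gives O(~w).
Premise 6 is O(~w ⊃ m); since O(~w), deontic closure gives O(m).
Premise 3, O(~k ⊃ ~m), contraposes to O(m ⊃ k); with O(m) we get O(k).
But premise 2 directly asserts O(~k).
We now have both O(k) and O(~k) — k is simultaneously obligatory and forbidden, violating the D-axiom.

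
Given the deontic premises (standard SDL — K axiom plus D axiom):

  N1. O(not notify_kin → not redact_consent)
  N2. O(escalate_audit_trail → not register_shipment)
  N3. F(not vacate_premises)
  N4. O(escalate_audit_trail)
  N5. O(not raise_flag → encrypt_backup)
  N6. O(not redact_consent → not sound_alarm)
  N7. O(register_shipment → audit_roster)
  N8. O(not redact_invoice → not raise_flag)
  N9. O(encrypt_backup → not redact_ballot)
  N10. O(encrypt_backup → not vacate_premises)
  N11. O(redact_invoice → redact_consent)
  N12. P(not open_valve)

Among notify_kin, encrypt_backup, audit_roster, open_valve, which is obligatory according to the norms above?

notify_kin

Premise 3, F(not vacate_premises), is equivalent to O(vacate_premises).
The contrapositive of premise 10 (O(encrypt_backup → not vacate_premises)) is O(vacate_premises → not encrypt_backup), and O(vacate_premises) is already established, so O(not encrypt_backup).
Premise 5, O(not raise_flag → encrypt_backup), contraposes to O(not encrypt_backup → raise_flag); with O(not encrypt_backup) we get O(raise_flag).
Premise 8 is O(not redact_invoice → not raise_flag); contrapositively O(raise_flag → redact_invoice). Since O(raise_flag) holds, K gives O(redact_invoice).
Premise 11 is O(redact_invoice → redact_consent); since O(redact_invoice), deontic closure gives O(redact_consent).
The contrapositive of premise 1 (O(not notify_kin → not redact_consent)) is O(redact_consent → notify_kin), and O(redact_consent) is already established, so O(notify_kin).
So O(notify_kin) holds — notify_kin is obligatory. None of the other listed options is made obligatory by any chain of premises.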